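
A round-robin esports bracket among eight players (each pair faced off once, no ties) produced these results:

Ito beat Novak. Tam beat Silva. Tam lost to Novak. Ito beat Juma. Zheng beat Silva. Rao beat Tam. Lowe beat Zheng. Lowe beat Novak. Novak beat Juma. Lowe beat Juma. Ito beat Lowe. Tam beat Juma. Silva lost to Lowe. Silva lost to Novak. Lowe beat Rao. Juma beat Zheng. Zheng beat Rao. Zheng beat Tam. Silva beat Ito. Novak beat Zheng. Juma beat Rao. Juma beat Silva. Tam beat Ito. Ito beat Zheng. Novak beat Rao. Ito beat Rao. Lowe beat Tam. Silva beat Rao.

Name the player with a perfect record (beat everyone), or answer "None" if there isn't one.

Highest win total is Lowe with 6 (out of 7 possible).
Lowe lost to Ito, so no player went undefeated.

None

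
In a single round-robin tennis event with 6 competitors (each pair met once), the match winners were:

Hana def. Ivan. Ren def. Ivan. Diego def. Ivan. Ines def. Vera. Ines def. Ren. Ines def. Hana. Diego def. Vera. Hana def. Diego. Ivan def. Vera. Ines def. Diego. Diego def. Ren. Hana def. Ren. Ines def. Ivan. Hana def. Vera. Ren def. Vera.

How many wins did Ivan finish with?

Ivan's results: beat Vera; lost to Diego, Hana, Ines, Ren.
That is 1 win.

1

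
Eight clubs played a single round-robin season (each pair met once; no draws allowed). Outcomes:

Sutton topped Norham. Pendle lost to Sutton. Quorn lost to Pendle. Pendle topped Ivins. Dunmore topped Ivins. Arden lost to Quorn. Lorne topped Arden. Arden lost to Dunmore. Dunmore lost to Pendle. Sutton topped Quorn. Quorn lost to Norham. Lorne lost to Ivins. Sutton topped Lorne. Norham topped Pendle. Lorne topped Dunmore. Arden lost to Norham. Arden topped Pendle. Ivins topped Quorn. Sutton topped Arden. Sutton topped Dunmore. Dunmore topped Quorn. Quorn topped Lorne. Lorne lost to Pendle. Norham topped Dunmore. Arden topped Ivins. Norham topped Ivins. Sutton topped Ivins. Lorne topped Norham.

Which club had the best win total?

Win totals: Dunmore 3, Sutton 7, Arden 2, Pendle 4, Quorn 2, Norham 5, Ivins 2, Lorne 3.
Sutton leads with 7 wins (next highest: 5).

Sutton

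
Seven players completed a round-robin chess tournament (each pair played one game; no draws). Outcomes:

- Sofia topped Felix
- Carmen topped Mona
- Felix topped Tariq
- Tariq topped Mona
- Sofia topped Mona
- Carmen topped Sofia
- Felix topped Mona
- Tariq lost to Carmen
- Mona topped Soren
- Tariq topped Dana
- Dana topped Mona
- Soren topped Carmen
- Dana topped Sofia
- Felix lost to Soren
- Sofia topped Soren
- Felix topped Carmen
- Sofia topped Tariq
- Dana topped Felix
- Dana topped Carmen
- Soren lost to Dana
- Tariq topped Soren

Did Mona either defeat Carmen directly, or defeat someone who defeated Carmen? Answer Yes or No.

Mona did not beat Carmen directly.
Mona beat Soren. Of those, Soren beat Carmen.

Yes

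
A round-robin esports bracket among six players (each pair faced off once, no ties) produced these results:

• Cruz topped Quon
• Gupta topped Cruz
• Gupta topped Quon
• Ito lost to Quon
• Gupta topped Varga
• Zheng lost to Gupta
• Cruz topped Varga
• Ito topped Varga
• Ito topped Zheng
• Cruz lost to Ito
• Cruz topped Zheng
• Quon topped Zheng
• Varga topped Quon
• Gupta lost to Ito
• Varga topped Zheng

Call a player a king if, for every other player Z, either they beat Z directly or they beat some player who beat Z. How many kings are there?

Ito reaches everyone (king).
Gupta reaches everyone (king).
Varga cannot reach Gupta, Cruz in two steps.
Cruz cannot reach Gupta in two steps.
Quon reaches everyone (king).
Zheng cannot reach Ito, Gupta, Varga, Cruz, Quon in two steps.
Kings: Ito, Gupta, Quon — 3.

3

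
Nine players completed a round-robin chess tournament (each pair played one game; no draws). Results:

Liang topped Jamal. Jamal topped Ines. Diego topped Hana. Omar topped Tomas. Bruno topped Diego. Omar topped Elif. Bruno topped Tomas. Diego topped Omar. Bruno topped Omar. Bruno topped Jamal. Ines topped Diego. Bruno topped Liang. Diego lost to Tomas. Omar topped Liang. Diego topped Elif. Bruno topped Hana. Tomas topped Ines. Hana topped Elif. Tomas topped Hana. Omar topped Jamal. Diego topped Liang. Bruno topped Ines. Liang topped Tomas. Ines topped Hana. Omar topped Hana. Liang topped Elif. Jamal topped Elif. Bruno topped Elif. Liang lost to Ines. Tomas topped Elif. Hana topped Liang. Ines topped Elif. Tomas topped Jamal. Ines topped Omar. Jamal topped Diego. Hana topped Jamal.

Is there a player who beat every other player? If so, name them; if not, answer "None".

Bruno

Bruno has 8 wins out of 8 opponents — a perfect record.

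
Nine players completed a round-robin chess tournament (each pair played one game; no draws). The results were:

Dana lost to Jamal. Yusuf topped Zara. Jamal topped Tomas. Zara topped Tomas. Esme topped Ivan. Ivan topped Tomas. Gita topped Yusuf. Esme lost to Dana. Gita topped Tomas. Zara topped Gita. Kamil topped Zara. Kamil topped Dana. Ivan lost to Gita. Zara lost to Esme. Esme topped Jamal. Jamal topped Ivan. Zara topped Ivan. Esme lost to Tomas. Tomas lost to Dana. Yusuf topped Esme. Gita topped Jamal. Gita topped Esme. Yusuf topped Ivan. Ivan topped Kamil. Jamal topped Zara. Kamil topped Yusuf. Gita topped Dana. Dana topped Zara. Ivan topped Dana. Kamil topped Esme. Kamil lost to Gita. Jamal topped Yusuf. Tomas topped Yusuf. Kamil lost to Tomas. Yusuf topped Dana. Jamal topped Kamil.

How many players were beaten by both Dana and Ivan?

Dana beat: Zara, Esme, Tomas.
Ivan beat: Dana, Kamil, Tomas.
Both beat: Tomas — 1.

1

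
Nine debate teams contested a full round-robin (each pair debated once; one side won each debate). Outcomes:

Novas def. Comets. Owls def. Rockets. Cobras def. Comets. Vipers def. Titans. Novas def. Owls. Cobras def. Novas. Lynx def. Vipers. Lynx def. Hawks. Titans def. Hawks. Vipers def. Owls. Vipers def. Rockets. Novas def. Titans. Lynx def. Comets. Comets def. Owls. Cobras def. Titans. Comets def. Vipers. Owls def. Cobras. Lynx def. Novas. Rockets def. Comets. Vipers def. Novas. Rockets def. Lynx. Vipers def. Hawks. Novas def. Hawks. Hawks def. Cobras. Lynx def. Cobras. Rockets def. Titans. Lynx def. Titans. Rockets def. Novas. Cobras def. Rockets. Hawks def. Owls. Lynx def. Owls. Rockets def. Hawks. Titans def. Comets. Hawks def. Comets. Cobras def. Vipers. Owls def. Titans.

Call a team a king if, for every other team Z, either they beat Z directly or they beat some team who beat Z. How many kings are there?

5

Novas cannot reach Lynx in two steps.
Lynx reaches everyone (king).
Cobras reaches everyone (king).
Titans cannot reach Novas, Lynx, Rockets in two steps.
Vipers reaches everyone (king).
Rockets reaches everyone (king).
Hawks cannot reach Lynx in two steps.
Comets cannot reach Lynx in two steps.
Owls reaches everyone (king).
Kings: Lynx, Cobras, Vipers, Rockets, Owls — 5.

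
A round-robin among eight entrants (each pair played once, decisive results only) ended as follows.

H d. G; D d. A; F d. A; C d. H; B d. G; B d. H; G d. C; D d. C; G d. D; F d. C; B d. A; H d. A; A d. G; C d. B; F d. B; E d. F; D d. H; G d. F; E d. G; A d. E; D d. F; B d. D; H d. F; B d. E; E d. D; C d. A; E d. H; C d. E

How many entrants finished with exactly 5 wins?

1

Win totals: A 2, B 5, C 4, D 4, E 4, F 3, G 3, H 3.
Exactly 5: B — 1 entrant.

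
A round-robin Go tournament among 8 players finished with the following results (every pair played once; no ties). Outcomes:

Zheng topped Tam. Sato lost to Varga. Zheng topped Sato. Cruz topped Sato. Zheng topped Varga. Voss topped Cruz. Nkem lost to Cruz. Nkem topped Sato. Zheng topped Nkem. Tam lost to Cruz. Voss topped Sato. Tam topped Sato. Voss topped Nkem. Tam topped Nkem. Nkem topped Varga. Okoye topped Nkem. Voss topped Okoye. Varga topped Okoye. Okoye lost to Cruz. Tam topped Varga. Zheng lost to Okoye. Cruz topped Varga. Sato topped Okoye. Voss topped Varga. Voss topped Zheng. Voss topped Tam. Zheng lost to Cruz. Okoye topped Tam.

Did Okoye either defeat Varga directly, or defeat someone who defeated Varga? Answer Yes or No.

Yes

Okoye did not beat Varga directly.
Okoye beat Zheng, Nkem, Tam. Of those, Zheng beat Varga.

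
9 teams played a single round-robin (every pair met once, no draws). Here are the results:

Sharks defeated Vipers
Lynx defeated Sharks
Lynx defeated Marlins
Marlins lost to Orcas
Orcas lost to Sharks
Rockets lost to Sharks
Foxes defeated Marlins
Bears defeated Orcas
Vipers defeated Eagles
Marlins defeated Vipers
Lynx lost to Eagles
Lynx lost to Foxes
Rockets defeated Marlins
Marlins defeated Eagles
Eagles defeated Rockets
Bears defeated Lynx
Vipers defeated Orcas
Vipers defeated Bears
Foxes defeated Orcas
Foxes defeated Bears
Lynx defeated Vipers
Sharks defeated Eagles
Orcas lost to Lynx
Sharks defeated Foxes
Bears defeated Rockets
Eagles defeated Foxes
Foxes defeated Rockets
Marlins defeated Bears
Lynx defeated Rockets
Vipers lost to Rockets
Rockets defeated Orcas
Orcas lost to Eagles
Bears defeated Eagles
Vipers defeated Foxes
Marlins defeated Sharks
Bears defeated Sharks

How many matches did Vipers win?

Vipers' results: beat Orcas, Foxes, Eagles, Bears; lost to Lynx, Marlins, Rockets, Sharks.
That is 4 wins.

4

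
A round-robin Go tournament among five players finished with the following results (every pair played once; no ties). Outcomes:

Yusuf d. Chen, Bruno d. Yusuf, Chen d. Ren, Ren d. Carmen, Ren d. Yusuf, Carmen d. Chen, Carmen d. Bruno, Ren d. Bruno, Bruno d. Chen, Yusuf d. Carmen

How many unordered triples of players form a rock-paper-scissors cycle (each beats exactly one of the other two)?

Win totals: Ren 3, Chen 1, Bruno 2, Yusuf 2, Carmen 2.
A player with w wins dominates both others in C(w,2) triples; summing gives 3 + 0 + 1 + 1 + 1 = 6 transitive triples.
Total triples C(5,3) = 10, so cyclic triples = 10 − 6 = 4.

4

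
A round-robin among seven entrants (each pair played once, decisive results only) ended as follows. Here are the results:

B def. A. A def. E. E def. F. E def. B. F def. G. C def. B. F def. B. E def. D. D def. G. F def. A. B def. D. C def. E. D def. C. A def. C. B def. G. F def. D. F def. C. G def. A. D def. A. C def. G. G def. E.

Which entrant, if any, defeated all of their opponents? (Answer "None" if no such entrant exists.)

Highest win total is F with 5 (out of 6 possible).
F lost to E, so no entrant went undefeated.

None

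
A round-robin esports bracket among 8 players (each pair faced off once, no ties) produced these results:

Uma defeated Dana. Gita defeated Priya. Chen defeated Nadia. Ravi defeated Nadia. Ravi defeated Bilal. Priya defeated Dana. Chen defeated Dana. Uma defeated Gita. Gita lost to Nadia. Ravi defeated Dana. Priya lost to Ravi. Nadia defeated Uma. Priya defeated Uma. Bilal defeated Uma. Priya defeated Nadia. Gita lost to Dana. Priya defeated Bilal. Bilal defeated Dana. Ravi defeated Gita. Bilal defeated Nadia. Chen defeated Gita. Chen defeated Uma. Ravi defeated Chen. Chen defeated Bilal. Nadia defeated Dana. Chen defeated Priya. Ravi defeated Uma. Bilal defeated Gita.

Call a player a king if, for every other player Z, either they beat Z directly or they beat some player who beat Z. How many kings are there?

1

Ravi reaches everyone (king).
Nadia cannot reach Ravi, Bilal, Chen in two steps.
Bilal cannot reach Ravi, Chen in two steps.
Chen cannot reach Ravi in two steps.
Dana cannot reach Ravi, Nadia, Bilal, Chen, Uma in two steps.
Uma cannot reach Ravi, Nadia, Bilal, Chen in two steps.
Priya cannot reach Ravi, Chen in two steps.
Gita cannot reach Ravi, Chen in two steps.
Kings: Ravi — 1.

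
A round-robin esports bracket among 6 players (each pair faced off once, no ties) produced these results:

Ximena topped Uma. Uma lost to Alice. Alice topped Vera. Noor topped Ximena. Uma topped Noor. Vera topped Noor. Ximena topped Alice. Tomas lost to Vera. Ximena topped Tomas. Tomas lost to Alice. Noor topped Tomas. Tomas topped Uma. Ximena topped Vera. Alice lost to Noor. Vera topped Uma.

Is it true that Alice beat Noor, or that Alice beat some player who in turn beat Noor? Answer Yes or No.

Yes

Alice did not beat Noor directly.
Alice beat Vera, Tomas, Uma. Of those, Vera beat Noor.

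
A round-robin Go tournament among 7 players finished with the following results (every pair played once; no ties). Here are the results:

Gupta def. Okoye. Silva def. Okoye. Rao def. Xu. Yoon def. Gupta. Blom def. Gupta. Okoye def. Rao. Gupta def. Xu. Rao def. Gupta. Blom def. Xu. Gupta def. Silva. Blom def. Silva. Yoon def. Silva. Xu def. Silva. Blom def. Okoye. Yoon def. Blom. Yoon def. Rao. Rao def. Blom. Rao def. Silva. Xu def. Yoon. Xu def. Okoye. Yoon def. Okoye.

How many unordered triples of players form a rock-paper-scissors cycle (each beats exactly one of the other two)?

7

Win totals: Silva 1, Yoon 5, Okoye 1, Blom 4, Gupta 3, Xu 3, Rao 4.
A player with w wins dominates both others in C(w,2) triples; summing gives 0 + 10 + 0 + 6 + 3 + 3 + 6 = 28 transitive triples.
Total triples C(7,3) = 35, so cyclic triples = 35 − 28 = 7.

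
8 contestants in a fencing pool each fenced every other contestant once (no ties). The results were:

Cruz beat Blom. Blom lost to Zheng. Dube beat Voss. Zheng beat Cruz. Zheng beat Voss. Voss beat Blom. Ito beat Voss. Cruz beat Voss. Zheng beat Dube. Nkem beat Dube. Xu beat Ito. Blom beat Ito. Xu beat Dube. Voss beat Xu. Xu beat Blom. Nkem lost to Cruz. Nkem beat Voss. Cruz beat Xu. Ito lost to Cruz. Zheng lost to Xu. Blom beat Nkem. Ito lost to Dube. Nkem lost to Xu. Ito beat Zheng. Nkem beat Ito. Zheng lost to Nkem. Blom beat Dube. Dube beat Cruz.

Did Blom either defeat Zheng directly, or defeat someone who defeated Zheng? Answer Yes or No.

Blom did not beat Zheng directly.
Blom beat Ito, Dube, Nkem. Of those, Ito beat Zheng.

Yes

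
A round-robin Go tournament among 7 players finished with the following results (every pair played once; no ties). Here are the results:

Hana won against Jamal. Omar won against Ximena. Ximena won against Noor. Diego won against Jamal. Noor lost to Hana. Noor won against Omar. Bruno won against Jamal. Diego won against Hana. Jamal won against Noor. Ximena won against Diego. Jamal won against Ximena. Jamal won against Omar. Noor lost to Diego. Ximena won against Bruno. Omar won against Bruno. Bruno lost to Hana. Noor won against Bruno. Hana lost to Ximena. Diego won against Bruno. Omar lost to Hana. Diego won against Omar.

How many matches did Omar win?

Omar's results: beat Ximena, Bruno; lost to Noor, Hana, Jamal, Diego.
That is 2 wins.

2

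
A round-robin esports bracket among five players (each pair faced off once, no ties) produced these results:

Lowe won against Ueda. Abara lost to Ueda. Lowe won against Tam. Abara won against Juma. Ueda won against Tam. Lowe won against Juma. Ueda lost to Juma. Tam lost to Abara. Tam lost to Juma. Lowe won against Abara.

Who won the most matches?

Lowe

Win totals: Tam 0, Lowe 4, Ueda 2, Abara 2, Juma 2.
Lowe leads with 4 wins (next highest: 2).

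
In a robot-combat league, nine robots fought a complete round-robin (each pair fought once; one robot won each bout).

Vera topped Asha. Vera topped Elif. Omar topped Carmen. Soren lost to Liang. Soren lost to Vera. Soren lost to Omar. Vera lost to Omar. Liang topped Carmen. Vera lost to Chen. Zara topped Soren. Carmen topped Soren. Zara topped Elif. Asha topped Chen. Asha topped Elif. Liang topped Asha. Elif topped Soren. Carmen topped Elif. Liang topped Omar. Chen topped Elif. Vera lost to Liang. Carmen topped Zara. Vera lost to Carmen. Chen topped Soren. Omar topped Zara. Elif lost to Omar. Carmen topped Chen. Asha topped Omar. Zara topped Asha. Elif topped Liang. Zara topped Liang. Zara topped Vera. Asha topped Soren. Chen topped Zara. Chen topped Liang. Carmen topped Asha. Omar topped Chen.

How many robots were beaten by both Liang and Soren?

Liang beat: Vera, Omar, Asha, Carmen, Soren.
Soren beat: no one.
No one was beaten by both.

0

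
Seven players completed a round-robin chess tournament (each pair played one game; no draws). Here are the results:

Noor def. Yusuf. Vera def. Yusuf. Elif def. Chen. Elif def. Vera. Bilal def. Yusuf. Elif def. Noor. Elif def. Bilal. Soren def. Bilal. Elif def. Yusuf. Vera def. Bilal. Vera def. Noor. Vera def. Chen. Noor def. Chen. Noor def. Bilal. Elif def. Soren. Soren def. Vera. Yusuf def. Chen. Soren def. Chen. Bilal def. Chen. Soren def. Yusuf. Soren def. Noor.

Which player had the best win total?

Elif

Win totals: Vera 4, Yusuf 1, Noor 3, Chen 0, Elif 6, Bilal 2, Soren 5.
Elif leads with 6 wins (next highest: 5).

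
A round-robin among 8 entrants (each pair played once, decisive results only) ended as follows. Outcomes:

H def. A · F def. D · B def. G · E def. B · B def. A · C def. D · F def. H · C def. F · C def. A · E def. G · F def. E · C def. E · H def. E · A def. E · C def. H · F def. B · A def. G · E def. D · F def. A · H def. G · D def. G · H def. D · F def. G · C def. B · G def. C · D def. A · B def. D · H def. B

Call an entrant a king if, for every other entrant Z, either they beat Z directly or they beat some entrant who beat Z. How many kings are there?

3

A cannot reach F, H in two steps.
B cannot reach F, H in two steps.
C reaches everyone (king).
D cannot reach B, F, H in two steps.
E cannot reach F, H in two steps.
F reaches everyone (king).
G reaches everyone (king).
H cannot reach F in two steps.
Kings: C, F, G — 3.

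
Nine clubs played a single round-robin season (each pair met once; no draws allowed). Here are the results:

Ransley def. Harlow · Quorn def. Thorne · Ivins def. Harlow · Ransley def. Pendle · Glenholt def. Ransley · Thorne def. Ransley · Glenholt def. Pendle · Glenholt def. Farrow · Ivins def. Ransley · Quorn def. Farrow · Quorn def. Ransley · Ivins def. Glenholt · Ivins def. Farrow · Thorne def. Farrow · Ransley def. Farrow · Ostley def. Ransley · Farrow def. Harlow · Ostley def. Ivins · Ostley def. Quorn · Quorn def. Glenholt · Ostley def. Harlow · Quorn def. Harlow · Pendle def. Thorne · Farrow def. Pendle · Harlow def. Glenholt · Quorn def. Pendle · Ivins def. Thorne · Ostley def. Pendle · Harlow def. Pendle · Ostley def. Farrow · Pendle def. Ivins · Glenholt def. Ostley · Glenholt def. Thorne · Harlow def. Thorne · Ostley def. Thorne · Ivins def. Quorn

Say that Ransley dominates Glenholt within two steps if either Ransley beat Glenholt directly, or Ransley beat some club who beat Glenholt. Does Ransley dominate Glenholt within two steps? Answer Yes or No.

Yes

Ransley did not beat Glenholt directly.
Ransley beat Farrow, Harlow, Pendle. Of those, Harlow beat Glenholt.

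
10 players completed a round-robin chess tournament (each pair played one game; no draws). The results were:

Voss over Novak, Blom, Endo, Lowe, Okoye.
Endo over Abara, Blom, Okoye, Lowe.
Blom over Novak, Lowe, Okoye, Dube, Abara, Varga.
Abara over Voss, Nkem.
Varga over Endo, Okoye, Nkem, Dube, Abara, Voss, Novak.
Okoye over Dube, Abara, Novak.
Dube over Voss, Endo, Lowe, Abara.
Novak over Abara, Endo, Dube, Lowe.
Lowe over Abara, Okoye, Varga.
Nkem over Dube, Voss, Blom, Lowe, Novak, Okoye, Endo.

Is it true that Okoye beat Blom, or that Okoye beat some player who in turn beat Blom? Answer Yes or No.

Okoye did not beat Blom directly.
Okoye beat Dube, Abara, Novak, but each of them lost to Blom. No two-step path.

No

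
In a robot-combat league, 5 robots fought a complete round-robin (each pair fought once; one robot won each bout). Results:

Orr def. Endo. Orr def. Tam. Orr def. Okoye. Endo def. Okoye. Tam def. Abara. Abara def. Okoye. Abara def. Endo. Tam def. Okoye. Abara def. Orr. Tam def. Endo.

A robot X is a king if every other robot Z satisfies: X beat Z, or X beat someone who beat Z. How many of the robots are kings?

3

Abara reaches everyone (king).
Endo cannot reach Abara, Tam, Orr in two steps.
Tam reaches everyone (king).
Orr reaches everyone (king).
Okoye cannot reach Abara, Endo, Tam, Orr in two steps.
Kings: Abara, Tam, Orr — 3.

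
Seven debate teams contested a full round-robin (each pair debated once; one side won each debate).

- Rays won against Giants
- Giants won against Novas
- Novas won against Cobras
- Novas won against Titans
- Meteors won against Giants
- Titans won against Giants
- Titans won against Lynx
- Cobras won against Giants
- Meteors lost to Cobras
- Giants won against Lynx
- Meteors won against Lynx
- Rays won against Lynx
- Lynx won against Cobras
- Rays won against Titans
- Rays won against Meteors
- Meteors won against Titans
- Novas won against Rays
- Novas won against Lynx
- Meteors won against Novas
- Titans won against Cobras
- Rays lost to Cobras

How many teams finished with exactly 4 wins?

3

Win totals: Meteors 4, Giants 2, Rays 4, Lynx 1, Novas 4, Cobras 3, Titans 3.
Exactly 4: Meteors, Rays, Novas — 3 teams.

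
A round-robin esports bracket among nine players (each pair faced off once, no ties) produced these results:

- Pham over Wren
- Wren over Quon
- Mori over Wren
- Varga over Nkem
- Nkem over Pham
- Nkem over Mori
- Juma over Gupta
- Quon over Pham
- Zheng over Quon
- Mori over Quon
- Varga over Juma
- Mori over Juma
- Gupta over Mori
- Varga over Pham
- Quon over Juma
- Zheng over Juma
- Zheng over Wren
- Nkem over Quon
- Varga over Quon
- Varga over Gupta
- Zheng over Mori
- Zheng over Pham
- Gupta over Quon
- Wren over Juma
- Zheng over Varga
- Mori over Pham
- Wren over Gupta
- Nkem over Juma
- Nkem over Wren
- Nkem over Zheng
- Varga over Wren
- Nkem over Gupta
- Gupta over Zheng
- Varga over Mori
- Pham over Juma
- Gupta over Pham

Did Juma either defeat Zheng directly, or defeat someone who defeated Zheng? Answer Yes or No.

Juma did not beat Zheng directly.
Juma beat Gupta. Of those, Gupta beat Zheng.

Yes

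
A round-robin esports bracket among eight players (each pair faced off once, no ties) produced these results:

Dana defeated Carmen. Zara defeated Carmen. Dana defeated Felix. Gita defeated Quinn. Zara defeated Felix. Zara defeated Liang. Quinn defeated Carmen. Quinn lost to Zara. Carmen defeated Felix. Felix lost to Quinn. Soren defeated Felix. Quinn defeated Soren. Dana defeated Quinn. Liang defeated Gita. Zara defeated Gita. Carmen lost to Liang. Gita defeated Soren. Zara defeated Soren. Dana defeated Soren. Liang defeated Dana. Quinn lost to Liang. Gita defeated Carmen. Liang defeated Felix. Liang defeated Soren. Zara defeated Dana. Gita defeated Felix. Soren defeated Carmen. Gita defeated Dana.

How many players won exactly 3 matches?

1

Win totals: Zara 7, Gita 5, Felix 0, Carmen 1, Liang 6, Dana 4, Soren 2, Quinn 3.
Exactly 3: Quinn — 1 player.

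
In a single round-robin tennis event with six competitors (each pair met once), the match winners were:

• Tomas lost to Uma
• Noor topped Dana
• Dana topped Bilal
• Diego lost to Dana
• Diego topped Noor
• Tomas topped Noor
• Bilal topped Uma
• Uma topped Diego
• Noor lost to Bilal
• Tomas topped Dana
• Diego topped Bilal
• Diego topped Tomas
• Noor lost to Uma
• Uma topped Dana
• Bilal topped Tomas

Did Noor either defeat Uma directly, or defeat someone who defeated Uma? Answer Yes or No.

No

Noor did not beat Uma directly.
Noor beat Dana, but each of them lost to Uma. No two-step path.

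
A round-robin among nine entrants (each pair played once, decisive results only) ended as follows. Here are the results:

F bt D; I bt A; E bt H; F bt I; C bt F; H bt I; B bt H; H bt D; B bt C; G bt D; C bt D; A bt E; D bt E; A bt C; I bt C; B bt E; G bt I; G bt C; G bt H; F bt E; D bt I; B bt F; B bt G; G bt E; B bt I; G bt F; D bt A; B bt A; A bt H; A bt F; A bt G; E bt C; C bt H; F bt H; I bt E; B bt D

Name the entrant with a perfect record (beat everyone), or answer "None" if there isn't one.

B has 8 wins out of 8 opponents — a perfect record.

B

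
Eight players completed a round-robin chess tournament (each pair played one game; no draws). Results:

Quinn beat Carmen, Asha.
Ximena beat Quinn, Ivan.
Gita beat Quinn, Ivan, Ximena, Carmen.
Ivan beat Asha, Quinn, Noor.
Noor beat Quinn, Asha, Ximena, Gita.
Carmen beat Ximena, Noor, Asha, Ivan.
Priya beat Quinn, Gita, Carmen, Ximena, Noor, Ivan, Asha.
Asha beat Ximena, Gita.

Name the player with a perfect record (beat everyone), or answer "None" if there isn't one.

Priya has 7 wins out of 7 opponents — a perfect record.

Priya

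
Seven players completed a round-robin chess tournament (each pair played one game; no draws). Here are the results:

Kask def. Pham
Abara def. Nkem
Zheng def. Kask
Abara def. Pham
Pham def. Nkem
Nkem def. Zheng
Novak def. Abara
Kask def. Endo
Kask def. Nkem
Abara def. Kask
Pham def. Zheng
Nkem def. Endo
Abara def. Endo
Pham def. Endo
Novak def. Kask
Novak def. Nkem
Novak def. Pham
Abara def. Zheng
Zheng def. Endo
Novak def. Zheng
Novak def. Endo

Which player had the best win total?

Novak

Win totals: Novak 6, Nkem 2, Zheng 2, Kask 3, Endo 0, Pham 3, Abara 5.
Novak leads with 6 wins (next highest: 5).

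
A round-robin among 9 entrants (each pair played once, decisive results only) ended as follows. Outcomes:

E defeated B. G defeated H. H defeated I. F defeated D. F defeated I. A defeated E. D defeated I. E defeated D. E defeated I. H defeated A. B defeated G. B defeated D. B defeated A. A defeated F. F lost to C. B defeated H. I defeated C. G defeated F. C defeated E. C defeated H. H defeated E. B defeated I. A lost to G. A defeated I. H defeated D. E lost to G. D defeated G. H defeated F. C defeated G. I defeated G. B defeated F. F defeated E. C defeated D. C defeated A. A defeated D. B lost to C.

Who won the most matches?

Win totals: A 4, B 6, C 7, D 2, E 3, F 3, G 4, H 5, I 2.
C leads with 7 wins (next highest: 6).

C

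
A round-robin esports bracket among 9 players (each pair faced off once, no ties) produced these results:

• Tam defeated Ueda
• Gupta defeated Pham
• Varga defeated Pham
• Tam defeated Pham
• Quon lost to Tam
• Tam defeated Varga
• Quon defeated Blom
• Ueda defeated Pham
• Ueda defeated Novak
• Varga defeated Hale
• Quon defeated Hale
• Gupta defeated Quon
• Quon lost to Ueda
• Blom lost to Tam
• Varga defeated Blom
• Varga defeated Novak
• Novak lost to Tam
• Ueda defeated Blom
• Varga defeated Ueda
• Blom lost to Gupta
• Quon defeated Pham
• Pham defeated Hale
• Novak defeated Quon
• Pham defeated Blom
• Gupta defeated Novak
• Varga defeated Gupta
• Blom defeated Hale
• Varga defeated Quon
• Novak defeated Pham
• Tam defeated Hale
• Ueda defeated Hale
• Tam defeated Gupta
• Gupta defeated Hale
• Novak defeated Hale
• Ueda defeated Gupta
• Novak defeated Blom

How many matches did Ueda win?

Ueda's results: beat Quon, Blom, Pham, Hale, Gupta, Novak; lost to Tam, Varga.
That is 6 wins.

6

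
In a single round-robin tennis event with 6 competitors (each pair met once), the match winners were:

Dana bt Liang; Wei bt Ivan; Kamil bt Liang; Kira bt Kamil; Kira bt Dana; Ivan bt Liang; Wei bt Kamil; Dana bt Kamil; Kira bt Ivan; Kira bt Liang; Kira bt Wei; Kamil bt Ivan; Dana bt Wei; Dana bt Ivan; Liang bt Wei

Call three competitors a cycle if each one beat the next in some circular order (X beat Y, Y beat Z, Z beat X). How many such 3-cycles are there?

2

Of the C(6,3) = 20 triples, the cyclic ones are: {Liang, Kamil, Wei}; {Liang, Ivan, Wei}.
That is 2.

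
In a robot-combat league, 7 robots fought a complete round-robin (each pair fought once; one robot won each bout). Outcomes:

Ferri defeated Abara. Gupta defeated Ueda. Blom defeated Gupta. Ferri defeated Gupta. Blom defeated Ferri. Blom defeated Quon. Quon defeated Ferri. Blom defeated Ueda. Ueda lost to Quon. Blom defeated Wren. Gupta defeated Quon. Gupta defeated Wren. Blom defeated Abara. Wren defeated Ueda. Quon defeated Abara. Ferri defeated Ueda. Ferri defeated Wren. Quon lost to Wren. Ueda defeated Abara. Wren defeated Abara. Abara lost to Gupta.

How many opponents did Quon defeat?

3

Quon's results: beat Ueda, Abara, Ferri; lost to Blom, Gupta, Wren.
That is 3 wins.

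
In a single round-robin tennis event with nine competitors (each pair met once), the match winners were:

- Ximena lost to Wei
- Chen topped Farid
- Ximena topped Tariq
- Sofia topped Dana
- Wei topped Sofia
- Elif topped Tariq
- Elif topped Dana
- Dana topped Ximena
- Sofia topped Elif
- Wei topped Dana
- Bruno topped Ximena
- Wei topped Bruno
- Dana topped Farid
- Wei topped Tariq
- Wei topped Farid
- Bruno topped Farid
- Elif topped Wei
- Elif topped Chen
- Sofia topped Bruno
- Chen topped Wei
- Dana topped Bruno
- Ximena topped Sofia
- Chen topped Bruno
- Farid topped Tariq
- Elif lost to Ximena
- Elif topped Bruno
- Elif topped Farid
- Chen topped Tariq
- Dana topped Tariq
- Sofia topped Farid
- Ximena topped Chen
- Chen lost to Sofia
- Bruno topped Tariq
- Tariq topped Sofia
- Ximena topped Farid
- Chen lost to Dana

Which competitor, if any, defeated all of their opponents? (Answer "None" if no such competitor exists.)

None

Highest win total is Wei with 6 (out of 8 possible).
Wei lost to Chen, Elif, so no competitor went undefeated.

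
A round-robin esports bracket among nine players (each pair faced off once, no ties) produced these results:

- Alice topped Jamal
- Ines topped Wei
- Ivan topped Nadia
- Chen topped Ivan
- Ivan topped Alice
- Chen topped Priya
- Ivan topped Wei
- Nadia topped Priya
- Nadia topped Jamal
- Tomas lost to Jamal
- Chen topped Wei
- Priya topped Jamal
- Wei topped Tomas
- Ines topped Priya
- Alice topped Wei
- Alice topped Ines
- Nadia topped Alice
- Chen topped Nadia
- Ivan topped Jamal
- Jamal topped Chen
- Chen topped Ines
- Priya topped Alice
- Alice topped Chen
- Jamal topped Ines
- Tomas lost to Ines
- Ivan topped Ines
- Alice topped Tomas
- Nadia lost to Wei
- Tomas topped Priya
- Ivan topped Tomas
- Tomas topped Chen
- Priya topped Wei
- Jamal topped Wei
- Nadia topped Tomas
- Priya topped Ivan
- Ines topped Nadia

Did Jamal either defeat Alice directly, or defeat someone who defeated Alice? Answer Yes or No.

Jamal did not beat Alice directly.
Jamal beat Ines, Tomas, Wei, Chen, but each of them lost to Alice. No two-step path.

No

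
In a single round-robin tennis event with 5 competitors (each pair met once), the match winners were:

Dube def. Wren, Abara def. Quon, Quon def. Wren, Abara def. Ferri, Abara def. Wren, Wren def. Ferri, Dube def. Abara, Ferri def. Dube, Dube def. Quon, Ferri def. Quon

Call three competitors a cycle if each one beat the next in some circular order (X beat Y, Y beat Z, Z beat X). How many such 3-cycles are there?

3

Of the C(5,3) = 10 triples, the cyclic ones are: {Quon, Wren, Ferri}; {Wren, Dube, Ferri}; {Abara, Dube, Ferri}.
That is 3.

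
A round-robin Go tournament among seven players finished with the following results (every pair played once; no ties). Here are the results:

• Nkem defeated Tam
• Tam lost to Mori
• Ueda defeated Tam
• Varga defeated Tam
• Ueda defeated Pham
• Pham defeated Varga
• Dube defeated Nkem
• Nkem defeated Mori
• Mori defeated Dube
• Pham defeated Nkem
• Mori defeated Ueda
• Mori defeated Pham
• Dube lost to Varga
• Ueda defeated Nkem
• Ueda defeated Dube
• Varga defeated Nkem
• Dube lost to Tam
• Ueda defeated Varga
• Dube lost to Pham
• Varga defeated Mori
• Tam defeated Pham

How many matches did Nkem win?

Nkem's results: beat Tam, Mori; lost to Varga, Ueda, Dube, Pham.
That is 2 wins.

2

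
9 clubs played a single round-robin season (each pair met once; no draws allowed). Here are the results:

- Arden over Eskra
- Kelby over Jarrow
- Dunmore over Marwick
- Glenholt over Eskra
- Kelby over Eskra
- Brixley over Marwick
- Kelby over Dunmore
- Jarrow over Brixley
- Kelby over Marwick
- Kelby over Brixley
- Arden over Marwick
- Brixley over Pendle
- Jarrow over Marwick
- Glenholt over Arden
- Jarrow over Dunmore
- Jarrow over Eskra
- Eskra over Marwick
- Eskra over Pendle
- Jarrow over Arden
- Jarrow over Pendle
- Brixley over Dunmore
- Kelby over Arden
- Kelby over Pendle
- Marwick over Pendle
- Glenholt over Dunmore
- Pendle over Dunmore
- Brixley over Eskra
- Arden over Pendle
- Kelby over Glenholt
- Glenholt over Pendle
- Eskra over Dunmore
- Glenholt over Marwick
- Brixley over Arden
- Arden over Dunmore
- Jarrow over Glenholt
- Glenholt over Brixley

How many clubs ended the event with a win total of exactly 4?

Win totals: Marwick 1, Jarrow 7, Arden 4, Dunmore 1, Glenholt 6, Kelby 8, Pendle 1, Brixley 5, Eskra 3.
Exactly 4: Arden — 1 club.

1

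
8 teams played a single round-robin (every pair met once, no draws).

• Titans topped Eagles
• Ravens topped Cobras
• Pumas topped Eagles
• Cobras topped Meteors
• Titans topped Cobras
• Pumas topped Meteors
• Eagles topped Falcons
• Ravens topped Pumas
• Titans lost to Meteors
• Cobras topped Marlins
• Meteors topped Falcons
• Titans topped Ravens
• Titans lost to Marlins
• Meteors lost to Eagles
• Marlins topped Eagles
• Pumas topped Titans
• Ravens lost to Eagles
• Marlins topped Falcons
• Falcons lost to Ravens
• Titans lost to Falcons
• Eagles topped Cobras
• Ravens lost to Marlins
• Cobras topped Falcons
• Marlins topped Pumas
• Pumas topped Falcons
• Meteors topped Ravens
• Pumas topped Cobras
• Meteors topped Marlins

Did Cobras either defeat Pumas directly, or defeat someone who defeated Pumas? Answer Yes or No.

Yes

Cobras did not beat Pumas directly.
Cobras beat Meteors, Marlins, Falcons. Of those, Marlins beat Pumas.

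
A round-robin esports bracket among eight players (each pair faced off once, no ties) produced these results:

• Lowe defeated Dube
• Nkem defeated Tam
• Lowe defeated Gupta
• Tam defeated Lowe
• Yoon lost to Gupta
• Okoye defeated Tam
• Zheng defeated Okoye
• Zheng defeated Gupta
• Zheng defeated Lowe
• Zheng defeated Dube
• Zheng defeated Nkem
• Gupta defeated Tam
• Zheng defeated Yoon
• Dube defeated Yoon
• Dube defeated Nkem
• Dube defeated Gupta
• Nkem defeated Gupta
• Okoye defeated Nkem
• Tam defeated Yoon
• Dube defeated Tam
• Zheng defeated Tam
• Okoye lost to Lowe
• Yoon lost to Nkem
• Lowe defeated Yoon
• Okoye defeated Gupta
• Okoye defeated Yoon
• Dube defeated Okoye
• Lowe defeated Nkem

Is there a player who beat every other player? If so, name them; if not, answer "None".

Zheng

Zheng has 7 wins out of 7 opponents — a perfect record.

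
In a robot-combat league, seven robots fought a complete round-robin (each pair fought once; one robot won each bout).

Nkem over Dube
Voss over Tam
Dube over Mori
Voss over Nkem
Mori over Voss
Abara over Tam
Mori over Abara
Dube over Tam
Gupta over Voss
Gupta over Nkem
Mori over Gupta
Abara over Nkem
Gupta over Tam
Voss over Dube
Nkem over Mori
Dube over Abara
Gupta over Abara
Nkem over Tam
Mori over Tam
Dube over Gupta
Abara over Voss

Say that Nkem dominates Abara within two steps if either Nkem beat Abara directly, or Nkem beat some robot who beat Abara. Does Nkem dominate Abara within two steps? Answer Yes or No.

Yes

Nkem did not beat Abara directly.
Nkem beat Tam, Mori, Dube. Of those, Mori beat Abara.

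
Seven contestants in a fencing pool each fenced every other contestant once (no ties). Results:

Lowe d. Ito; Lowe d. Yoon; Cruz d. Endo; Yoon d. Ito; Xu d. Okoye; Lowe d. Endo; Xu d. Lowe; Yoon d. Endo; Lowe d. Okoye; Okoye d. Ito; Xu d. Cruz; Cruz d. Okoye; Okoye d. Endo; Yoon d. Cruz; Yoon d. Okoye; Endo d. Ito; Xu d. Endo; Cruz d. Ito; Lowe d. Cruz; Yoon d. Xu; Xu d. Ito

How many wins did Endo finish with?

Endo's results: beat Ito; lost to Lowe, Cruz, Okoye, Yoon, Xu.
That is 1 win.

1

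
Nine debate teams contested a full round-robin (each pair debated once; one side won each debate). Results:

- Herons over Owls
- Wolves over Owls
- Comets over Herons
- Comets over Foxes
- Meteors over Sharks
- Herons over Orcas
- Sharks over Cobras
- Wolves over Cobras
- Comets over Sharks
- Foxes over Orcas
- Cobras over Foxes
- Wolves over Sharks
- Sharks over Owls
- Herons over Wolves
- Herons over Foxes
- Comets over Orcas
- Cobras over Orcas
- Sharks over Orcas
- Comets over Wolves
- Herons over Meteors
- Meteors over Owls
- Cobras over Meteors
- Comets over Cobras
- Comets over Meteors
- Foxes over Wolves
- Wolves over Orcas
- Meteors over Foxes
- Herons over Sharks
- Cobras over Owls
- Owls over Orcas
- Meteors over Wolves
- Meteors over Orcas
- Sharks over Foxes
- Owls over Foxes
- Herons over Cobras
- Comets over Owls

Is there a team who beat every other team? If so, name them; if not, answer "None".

Comets has 8 wins out of 8 opponents — a perfect record.

Comets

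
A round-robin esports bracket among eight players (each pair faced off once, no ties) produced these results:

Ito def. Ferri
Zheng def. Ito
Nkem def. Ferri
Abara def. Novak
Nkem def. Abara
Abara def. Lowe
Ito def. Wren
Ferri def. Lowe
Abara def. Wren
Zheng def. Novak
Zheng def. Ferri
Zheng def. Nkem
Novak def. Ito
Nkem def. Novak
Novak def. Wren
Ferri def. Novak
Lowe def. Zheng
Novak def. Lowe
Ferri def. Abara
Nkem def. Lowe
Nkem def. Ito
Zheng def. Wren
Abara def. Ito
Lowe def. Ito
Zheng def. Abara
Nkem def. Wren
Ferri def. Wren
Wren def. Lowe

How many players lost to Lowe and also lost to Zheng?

1

Lowe beat: Ito, Zheng.
Zheng beat: Ito, Ferri, Nkem, Novak, Abara, Wren.
Both beat: Ito — 1.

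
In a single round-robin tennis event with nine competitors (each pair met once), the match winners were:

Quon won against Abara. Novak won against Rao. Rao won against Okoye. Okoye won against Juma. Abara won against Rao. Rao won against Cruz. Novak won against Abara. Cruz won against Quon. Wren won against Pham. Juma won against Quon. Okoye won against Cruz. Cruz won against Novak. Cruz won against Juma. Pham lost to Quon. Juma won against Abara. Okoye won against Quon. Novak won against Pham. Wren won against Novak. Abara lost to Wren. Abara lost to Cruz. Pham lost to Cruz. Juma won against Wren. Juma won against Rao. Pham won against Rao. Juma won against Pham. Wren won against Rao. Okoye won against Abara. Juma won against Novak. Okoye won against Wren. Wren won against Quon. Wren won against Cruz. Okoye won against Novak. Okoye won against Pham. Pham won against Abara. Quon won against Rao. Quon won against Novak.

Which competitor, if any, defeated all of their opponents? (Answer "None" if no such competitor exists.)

Highest win total is Okoye with 7 (out of 8 possible).
Okoye lost to Rao, so no competitor went undefeated.

None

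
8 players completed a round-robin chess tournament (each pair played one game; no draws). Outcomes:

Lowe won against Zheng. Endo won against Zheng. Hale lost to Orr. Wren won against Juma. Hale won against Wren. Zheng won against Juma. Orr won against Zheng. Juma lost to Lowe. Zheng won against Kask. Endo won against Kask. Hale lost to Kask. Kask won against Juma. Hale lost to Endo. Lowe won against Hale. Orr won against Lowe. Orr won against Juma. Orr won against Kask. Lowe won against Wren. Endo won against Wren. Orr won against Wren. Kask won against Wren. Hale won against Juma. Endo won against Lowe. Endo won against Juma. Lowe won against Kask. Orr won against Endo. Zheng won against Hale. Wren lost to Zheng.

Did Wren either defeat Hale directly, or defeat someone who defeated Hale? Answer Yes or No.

Wren did not beat Hale directly.
Wren beat Juma, but each of them lost to Hale. No two-step path.

No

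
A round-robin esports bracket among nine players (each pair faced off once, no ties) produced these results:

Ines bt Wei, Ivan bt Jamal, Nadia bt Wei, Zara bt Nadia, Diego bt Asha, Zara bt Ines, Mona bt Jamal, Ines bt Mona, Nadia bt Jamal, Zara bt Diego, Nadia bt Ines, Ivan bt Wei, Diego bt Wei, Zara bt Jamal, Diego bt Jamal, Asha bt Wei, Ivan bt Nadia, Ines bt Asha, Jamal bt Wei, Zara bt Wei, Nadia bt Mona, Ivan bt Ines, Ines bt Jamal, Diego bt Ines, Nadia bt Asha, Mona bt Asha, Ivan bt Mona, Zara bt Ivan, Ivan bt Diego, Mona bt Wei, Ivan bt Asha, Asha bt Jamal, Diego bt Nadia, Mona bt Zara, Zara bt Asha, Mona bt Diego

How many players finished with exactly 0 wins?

Win totals: Jamal 1, Mona 5, Ivan 7, Asha 2, Zara 7, Wei 0, Ines 4, Nadia 5, Diego 5.
Exactly 0: Wei — 1 player.

1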